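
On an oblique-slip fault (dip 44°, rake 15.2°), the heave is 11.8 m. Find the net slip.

62.6 m

dip-slip = heave / cos(dip) = 11.8 / cos(44°) = 16.40 m
net slip = dip-slip / sin(rake) = 16.40 / sin(15.2°) = 62.6 m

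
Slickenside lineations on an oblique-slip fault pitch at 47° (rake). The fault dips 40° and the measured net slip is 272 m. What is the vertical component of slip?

128 m

dip-slip = net slip × sin(rake) = 272 m × sin(47°) = 198.9 m
throw = dip-slip × sin(dip) = 198.9 × sin(40°) = 128 m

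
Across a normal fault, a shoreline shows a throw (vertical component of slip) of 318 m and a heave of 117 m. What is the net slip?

net slip = √(throw² + heave²) = √(318² + 117²) = 339 m

339 m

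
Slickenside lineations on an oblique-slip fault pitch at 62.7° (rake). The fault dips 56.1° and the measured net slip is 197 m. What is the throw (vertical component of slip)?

145 m

dip-slip = net slip × sin(rake) = 197 m × sin(62.7°) = 175.1 m
throw = dip-slip × sin(dip) = 175.1 × sin(56.1°) = 145 m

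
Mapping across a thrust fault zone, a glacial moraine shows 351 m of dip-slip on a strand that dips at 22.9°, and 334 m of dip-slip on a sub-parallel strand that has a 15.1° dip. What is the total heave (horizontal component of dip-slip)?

heave_A = 351 × cos(22.9°) = 323.3 m
heave_B = 334 × cos(15.1°) = 322.5 m
total = 323.3 + 322.5 = 646 m

646 m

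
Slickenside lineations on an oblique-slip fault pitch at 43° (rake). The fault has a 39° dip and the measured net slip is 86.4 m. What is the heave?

45.8 m

dip-slip = net slip × sin(rake) = 86.4 m × sin(43°) = 58.92 m
heave = dip-slip × cos(dip) = 58.92 × cos(39°) = 45.8 m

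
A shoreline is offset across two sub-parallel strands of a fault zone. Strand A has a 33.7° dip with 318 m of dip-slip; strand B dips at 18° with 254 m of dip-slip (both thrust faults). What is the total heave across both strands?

heave_A = 318 × cos(33.7°) = 264.6 m
heave_B = 254 × cos(18°) = 241.6 m
total = 264.6 + 241.6 = 506 m

506 m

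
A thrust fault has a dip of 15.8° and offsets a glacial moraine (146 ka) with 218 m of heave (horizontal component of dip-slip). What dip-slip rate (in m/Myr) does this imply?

1550 m/Myr

dip-slip = heave / cos(dip) = 218 m / cos(15.8°) = 226.6 m
rate = 226.6 m / 146 ka = 0.00155 m/yr = 1550 m/Myr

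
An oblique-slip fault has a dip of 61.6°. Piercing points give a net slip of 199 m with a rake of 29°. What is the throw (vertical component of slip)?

84.9 m

dip-slip = net slip × sin(rake) = 199 m × sin(29°) = 96.48 m
throw = dip-slip × sin(dip) = 96.48 × sin(61.6°) = 84.9 m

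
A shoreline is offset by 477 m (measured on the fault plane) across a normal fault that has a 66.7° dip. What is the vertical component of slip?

throw = dip-slip × sin(dip) = 477 m × sin(66.7°) = 438 m

438 m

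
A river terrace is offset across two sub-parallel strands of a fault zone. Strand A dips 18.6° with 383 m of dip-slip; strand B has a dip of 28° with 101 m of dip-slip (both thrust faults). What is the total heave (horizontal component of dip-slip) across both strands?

452 m

heave_A = 383 × cos(18.6°) = 363 m
heave_B = 101 × cos(28°) = 89.18 m
total = 363 + 89.18 = 452 m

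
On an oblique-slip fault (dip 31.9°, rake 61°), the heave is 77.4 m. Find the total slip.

dip-slip = heave / cos(dip) = 77.4 / cos(31.9°) = 91.17 m
net slip = dip-slip / sin(rake) = 91.17 / sin(61°) = 104 m

104 m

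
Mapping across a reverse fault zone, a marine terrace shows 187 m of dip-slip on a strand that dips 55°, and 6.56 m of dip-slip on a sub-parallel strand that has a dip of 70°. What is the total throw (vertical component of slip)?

159 m

throw_A = 187 × sin(55°) = 153.2 m
throw_B = 6.56 × sin(70°) = 6.164 m
total = 153.2 + 6.164 = 159 m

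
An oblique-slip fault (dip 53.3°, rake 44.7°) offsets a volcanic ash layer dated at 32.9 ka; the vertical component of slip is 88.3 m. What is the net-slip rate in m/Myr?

4760 m/Myr

dip-slip = throw / sin(dip) = 88.3 / sin(53.3°) = 110.1 m
net slip = dip-slip / sin(rake) = 110.1 / sin(44.7°) = 156.6 m
rate = 156.6 m / 32.9 ka = 0.00476 m/yr = 4760 m/Myr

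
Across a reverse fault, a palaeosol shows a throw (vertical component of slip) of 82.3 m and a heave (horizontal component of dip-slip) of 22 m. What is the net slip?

85.2 m

net slip = √(throw² + heave²) = √(82.3² + 22²) = 85.2 m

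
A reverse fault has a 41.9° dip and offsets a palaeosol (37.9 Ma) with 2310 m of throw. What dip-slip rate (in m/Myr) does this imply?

91.3 m/Myr

dip-slip = throw / sin(dip) = 2310 m / sin(41.9°) = 3459 m
rate = 3459 m / 37.9 Ma = 0.0000913 m/yr = 91.3 m/Myr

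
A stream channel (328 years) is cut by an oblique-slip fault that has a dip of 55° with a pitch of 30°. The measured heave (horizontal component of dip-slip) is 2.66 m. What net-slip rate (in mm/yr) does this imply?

28.3 mm/yr

dip-slip = heave / cos(dip) = 2.66 / cos(55°) = 4.638 m
net slip = dip-slip / sin(rake) = 4.638 / sin(30°) = 9.275 m
rate = 9.275 m / 328 years = 0.0283 m/yr = 28.3 mm/yr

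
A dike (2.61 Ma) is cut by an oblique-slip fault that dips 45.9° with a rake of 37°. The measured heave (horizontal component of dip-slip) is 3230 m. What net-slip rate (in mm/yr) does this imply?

2.95 mm/yr

dip-slip = heave / cos(dip) = 3230 / cos(45.9°) = 4641 m
net slip = dip-slip / sin(rake) = 4641 / sin(37°) = 7712 m
rate = 7712 m / 2.61 Ma = 0.00295 m/yr = 2.95 mm/yr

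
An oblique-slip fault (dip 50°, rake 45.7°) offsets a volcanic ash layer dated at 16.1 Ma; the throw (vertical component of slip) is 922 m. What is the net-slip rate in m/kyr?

dip-slip = throw / sin(dip) = 922 / sin(50°) = 1204 m
net slip = dip-slip / sin(rake) = 1204 / sin(45.7°) = 1682 m
rate = 1682 m / 16.1 Ma = 0.000104 m/yr = 0.104 m/kyr

0.104 m/kyr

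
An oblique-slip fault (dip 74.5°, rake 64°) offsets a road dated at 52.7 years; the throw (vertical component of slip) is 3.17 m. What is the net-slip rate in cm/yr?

6.95 cm/yr

dip-slip = throw / sin(dip) = 3.17 / sin(74.5°) = 3.290 m
net slip = dip-slip / sin(rake) = 3.290 / sin(64°) = 3.660 m
rate = 3.660 m / 52.7 years = 0.0695 m/yr = 6.95 cm/yr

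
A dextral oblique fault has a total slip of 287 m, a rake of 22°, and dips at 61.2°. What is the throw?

dip-slip = net slip × sin(rake) = 287 m × sin(22°) = 107.5 m
throw = dip-slip × sin(dip) = 107.5 × sin(61.2°) = 94.2 m

94.2 m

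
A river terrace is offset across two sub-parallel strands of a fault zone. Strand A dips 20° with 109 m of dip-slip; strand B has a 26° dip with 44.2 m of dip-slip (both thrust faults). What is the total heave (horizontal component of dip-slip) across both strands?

heave_A = 109 × cos(20°) = 102.4 m
heave_B = 44.2 × cos(26°) = 39.73 m
total = 102.4 + 39.73 = 142 m

142 m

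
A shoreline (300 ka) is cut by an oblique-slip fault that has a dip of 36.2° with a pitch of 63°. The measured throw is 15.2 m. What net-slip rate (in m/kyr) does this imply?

0.0963 m/kyr

dip-slip = throw / sin(dip) = 15.2 / sin(36.2°) = 25.74 m
net slip = dip-slip / sin(rake) = 25.74 / sin(63°) = 28.88 m
rate = 28.88 m / 300 ka = 0.0000963 m/yr = 0.0963 m/kyr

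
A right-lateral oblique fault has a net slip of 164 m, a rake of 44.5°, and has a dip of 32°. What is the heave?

dip-slip = net slip × sin(rake) = 164 m × sin(44.5°) = 114.9 m
heave = dip-slip × cos(dip) = 114.9 × cos(32°) = 97.5 m

97.5 m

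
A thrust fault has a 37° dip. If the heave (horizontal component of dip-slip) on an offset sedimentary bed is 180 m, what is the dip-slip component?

225 m

dip-slip = heave / cos(dip) = 180 / cos(37°) = 225 m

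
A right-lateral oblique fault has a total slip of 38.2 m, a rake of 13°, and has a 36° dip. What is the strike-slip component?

strike-slip = net slip × cos(rake) = 38.2 m × cos(13°) = 37.2 m

37.2 m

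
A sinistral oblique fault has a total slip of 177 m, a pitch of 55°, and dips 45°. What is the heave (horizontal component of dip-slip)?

dip-slip = net slip × sin(rake) = 177 m × sin(55°) = 145 m
heave = dip-slip × cos(dip) = 145 × cos(45°) = 103 m

103 m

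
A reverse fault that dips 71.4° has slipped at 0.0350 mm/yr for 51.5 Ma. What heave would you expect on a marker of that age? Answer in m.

dip-slip = rate × time = 0.0350 mm/yr × 51.5 Ma = 1803 m
heave = dip-slip × cos(dip) = 1803 × cos(71.4°) = 575 m

575 m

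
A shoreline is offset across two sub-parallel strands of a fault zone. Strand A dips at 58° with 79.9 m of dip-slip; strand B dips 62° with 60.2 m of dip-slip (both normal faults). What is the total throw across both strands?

throw_A = 79.9 × sin(58°) = 67.76 m
throw_B = 60.2 × sin(62°) = 53.15 m
total = 67.76 + 53.15 = 121 m

121 m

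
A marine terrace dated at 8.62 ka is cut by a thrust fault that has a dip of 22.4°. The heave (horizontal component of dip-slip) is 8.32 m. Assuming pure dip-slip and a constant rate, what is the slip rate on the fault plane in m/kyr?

1.04 m/kyr

dip-slip = heave / cos(dip) = 8.32 m / cos(22.4°) = 8.999 m
rate = 8.999 m / 8.62 ka = 0.00104 m/yr = 1.04 m/kyr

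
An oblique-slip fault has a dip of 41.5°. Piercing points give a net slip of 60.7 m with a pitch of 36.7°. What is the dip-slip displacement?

36.3 m

dip-slip = net slip × sin(rake) = 60.7 m × sin(36.7°) = 36.3 m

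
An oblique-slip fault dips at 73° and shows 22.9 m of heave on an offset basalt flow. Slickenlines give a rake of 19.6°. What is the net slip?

233 m

dip-slip = heave / cos(dip) = 22.9 / cos(73°) = 78.32 m
net slip = dip-slip / sin(rake) = 78.32 / sin(19.6°) = 233 m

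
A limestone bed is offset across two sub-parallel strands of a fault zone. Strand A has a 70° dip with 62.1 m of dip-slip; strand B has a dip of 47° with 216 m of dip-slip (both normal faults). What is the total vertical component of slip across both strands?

throw_A = 62.1 × sin(70°) = 58.35 m
throw_B = 216 × sin(47°) = 158 m
total = 58.35 + 158 = 216 m

216 m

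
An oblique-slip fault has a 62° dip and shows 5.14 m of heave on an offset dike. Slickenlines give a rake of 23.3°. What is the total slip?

dip-slip = heave / cos(dip) = 5.14 / cos(62°) = 10.95 m
net slip = dip-slip / sin(rake) = 10.95 / sin(23.3°) = 27.7 m

27.7 m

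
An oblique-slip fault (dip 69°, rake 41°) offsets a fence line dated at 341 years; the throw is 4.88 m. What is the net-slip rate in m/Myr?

23400 m/Myr

dip-slip = throw / sin(dip) = 4.88 / sin(69°) = 5.227 m
net slip = dip-slip / sin(rake) = 5.227 / sin(41°) = 7.968 m
rate = 7.968 m / 341 years = 0.0234 m/yr = 23400 m/Myr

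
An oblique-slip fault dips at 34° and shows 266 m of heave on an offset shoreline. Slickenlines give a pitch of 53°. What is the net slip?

402 m

dip-slip = heave / cos(dip) = 266 / cos(34°) = 320.9 m
net slip = dip-slip / sin(rake) = 320.9 / sin(53°) = 402 m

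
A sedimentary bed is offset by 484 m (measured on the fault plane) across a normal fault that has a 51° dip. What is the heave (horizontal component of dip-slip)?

305 m

heave = dip-slip × cos(dip) = 484 m × cos(51°) = 305 m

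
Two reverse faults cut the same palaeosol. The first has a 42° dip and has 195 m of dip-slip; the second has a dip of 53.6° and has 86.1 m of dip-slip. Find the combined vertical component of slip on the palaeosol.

200 m

throw_A = 195 × sin(42°) = 130.5 m
throw_B = 86.1 × sin(53.6°) = 69.30 m
total = 130.5 + 69.30 = 200 m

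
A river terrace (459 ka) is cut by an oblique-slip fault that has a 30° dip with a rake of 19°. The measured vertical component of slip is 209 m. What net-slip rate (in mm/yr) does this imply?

2.80 mm/yr

dip-slip = throw / sin(dip) = 209 / sin(30°) = 418 m
net slip = dip-slip / sin(rake) = 418 / sin(19°) = 1284 m
rate = 1284 m / 459 ka = 0.00280 m/yr = 2.80 mm/yr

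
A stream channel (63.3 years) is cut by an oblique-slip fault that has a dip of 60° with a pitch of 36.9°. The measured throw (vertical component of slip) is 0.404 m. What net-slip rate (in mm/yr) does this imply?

dip-slip = throw / sin(dip) = 0.404 / sin(60°) = 0.4665 m
net slip = dip-slip / sin(rake) = 0.4665 / sin(36.9°) = 0.7770 m
rate = 0.7770 m / 63.3 years = 0.0123 m/yr = 12.3 mm/yr

12.3 mm/yr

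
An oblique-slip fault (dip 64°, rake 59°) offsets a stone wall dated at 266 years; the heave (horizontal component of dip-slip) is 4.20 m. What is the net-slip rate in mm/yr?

dip-slip = heave / cos(dip) = 4.20 / cos(64°) = 9.581 m
net slip = dip-slip / sin(rake) = 9.581 / sin(59°) = 11.18 m
rate = 11.18 m / 266 years = 0.0420 m/yr = 42 mm/yr

42 mm/yr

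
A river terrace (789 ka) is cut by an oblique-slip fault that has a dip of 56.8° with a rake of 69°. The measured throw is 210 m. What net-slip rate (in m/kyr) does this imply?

dip-slip = throw / sin(dip) = 210 / sin(56.8°) = 251 m
net slip = dip-slip / sin(rake) = 251 / sin(69°) = 268.8 m
rate = 268.8 m / 789 ka = 0.000341 m/yr = 0.341 m/kyr

0.341 m/kyr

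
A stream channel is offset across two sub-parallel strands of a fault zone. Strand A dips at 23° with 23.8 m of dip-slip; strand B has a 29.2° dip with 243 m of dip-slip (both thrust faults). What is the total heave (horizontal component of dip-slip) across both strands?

234 m

heave_A = 23.8 × cos(23°) = 21.91 m
heave_B = 243 × cos(29.2°) = 212.1 m
total = 21.91 + 212.1 = 234 m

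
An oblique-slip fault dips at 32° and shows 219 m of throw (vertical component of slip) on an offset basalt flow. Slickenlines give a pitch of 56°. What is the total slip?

498 m

dip-slip = throw / sin(dip) = 219 / sin(32°) = 413.3 m
net slip = dip-slip / sin(rake) = 413.3 / sin(56°) = 498 m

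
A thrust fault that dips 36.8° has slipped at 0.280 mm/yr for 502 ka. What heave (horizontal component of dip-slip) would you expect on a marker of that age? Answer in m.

113 m

dip-slip = rate × time = 0.280 mm/yr × 502 ka = 140.6 m
heave = dip-slip × cos(dip) = 140.6 × cos(36.8°) = 113 m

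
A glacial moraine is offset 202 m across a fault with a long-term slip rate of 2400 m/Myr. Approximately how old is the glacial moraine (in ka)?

84.2 ka

age = offset / rate = 202 m / (2400 m/Myr) = 84200 yr = 84.2 ka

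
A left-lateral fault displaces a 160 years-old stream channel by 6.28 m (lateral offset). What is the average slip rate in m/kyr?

rate = 6.28 m / 160 years = 0.0393 m/yr = 39.2 m/kyr

39.2 m/kyr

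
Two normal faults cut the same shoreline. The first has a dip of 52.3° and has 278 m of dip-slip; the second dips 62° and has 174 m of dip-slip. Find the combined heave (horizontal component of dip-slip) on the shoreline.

252 m

heave_A = 278 × cos(52.3°) = 170 m
heave_B = 174 × cos(62°) = 81.69 m
total = 170 + 81.69 = 252 m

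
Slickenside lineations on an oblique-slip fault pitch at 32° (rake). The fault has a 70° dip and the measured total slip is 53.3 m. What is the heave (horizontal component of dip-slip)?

9.66 m

dip-slip = net slip × sin(rake) = 53.3 m × sin(32°) = 28.24 m
heave = dip-slip × cos(dip) = 28.24 × cos(70°) = 9.66 m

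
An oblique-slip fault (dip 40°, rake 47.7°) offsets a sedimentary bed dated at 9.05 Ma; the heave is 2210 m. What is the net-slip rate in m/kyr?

0.431 m/kyr

dip-slip = heave / cos(dip) = 2210 / cos(40°) = 2885 m
net slip = dip-slip / sin(rake) = 2885 / sin(47.7°) = 3901 m
rate = 3901 m / 9.05 Ma = 0.000431 m/yr = 0.431 m/kyr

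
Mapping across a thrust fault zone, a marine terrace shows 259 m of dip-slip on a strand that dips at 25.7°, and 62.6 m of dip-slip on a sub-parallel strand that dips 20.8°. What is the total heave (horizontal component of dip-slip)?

heave_A = 259 × cos(25.7°) = 233.4 m
heave_B = 62.6 × cos(20.8°) = 58.52 m
total = 233.4 + 58.52 = 292 m

292 m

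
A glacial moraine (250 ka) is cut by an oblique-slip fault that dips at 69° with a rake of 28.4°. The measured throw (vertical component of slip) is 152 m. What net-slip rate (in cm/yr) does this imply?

0.137 cm/yr

dip-slip = throw / sin(dip) = 152 / sin(69°) = 162.8 m
net slip = dip-slip / sin(rake) = 162.8 / sin(28.4°) = 342.3 m
rate = 342.3 m / 250 ka = 0.00137 m/yr = 0.137 cm/yr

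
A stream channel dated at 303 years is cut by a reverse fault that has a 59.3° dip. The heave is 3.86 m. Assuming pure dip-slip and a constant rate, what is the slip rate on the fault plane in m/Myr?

dip-slip = heave / cos(dip) = 3.86 m / cos(59.3°) = 7.561 m
rate = 7.561 m / 303 years = 0.0250 m/yr = 25000 m/Myr

25000 m/Myr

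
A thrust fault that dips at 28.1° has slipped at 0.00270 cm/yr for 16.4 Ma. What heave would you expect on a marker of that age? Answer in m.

dip-slip = rate × time = 0.00270 cm/yr × 16.4 Ma = 442.8 m
heave = dip-slip × cos(dip) = 442.8 × cos(28.1°) = 391 m

391 m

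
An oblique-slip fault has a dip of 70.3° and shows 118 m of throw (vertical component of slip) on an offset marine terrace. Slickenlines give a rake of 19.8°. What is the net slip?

370 m

dip-slip = throw / sin(dip) = 118 / sin(70.3°) = 125.3 m
net slip = dip-slip / sin(rake) = 125.3 / sin(19.8°) = 370 m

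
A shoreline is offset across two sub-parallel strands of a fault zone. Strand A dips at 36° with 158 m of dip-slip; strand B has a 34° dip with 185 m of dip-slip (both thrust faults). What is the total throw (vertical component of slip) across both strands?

throw_A = 158 × sin(36°) = 92.87 m
throw_B = 185 × sin(34°) = 103.5 m
total = 92.87 + 103.5 = 196 m

196 m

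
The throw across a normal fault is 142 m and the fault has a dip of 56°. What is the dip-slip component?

171 m

dip-slip = throw / sin(dip) = 142 / sin(56°) = 171 m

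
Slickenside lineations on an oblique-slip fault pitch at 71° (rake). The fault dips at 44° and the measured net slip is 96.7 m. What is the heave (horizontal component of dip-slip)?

65.8 m

dip-slip = net slip × sin(rake) = 96.7 m × sin(71°) = 91.43 m
heave = dip-slip × cos(dip) = 91.43 × cos(44°) = 65.8 m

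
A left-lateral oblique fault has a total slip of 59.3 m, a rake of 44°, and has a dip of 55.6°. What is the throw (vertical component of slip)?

34 m

dip-slip = net slip × sin(rake) = 59.3 m × sin(44°) = 41.19 m
throw = dip-slip × sin(dip) = 41.19 × sin(55.6°) = 34 m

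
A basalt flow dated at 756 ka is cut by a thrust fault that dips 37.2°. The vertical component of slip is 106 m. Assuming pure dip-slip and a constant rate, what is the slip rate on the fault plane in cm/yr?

dip-slip = throw / sin(dip) = 106 m / sin(37.2°) = 175.3 m
rate = 175.3 m / 756 ka = 0.000232 m/yr = 0.0232 cm/yr

0.0232 cm/yr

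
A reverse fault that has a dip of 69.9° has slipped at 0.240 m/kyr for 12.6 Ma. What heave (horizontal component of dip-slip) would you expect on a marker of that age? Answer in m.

dip-slip = rate × time = 0.240 m/kyr × 12.6 Ma = 3024 m
heave = dip-slip × cos(dip) = 3024 × cos(69.9°) = 1040 m

1040 m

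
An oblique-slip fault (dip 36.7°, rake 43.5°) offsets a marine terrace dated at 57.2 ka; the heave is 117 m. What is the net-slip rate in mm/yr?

dip-slip = heave / cos(dip) = 117 / cos(36.7°) = 145.9 m
net slip = dip-slip / sin(rake) = 145.9 / sin(43.5°) = 212 m
rate = 212 m / 57.2 ka = 0.00371 m/yr = 3.71 mm/yr

3.71 mm/yr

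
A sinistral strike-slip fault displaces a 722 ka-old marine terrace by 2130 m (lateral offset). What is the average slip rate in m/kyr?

2.95 m/kyr

rate = 2130 m / 722 ka = 0.00295 m/yr = 2.95 m/kyr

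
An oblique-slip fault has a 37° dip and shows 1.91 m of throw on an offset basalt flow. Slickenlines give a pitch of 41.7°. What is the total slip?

dip-slip = throw / sin(dip) = 1.91 / sin(37°) = 3.174 m
net slip = dip-slip / sin(rake) = 3.174 / sin(41.7°) = 4.77 m

4.77 m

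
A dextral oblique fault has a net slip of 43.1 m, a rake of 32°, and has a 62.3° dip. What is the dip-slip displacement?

22.8 m

dip-slip = net slip × sin(rake) = 43.1 m × sin(32°) = 22.8 m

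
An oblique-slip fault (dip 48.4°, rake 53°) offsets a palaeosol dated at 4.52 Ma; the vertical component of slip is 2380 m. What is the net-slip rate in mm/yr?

0.882 mm/yr

dip-slip = throw / sin(dip) = 2380 / sin(48.4°) = 3183 m
net slip = dip-slip / sin(rake) = 3183 / sin(53°) = 3985 m
rate = 3985 m / 4.52 Ma = 0.000882 m/yr = 0.882 mm/yr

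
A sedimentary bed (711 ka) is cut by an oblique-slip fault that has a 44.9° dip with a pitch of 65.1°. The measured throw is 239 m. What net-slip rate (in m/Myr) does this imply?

525 m/Myr

dip-slip = throw / sin(dip) = 239 / sin(44.9°) = 338.6 m
net slip = dip-slip / sin(rake) = 338.6 / sin(65.1°) = 373.3 m
rate = 373.3 m / 711 ka = 0.000525 m/yr = 525 m/Myr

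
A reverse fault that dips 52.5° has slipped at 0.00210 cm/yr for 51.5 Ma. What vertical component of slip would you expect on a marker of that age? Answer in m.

dip-slip = rate × time = 0.00210 cm/yr × 51.5 Ma = 1082 m
throw = dip-slip × sin(dip) = 1082 × sin(52.5°) = 858 m

858 m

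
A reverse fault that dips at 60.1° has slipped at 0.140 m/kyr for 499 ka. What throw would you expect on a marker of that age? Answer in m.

dip-slip = rate × time = 0.140 m/kyr × 499 ka = 69.86 m
throw = dip-slip × sin(dip) = 69.86 × sin(60.1°) = 60.6 m

60.6 m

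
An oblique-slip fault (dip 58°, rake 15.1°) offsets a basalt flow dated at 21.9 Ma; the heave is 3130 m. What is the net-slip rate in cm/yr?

dip-slip = heave / cos(dip) = 3130 / cos(58°) = 5907 m
net slip = dip-slip / sin(rake) = 5907 / sin(15.1°) = 22670 m
rate = 22670 m / 21.9 Ma = 0.00104 m/yr = 0.104 cm/yr

0.104 cm/yr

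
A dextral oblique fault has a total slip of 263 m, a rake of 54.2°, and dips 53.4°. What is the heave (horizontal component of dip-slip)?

dip-slip = net slip × sin(rake) = 263 m × sin(54.2°) = 213.3 m
heave = dip-slip × cos(dip) = 213.3 × cos(53.4°) = 127 m

127 m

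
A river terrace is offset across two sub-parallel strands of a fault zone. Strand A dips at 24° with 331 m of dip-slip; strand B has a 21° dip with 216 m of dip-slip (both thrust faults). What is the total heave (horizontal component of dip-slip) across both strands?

heave_A = 331 × cos(24°) = 302.4 m
heave_B = 216 × cos(21°) = 201.7 m
total = 302.4 + 201.7 = 504 m

504 m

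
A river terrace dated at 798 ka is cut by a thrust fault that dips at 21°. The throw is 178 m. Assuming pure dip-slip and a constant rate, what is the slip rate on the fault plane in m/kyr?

dip-slip = throw / sin(dip) = 178 m / sin(21°) = 496.7 m
rate = 496.7 m / 798 ka = 0.000622 m/yr = 0.622 m/kyr

0.622 m/kyr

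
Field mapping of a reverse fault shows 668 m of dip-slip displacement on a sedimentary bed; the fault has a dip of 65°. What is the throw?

605 m

throw = dip-slip × sin(dip) = 668 m × sin(65°) = 605 m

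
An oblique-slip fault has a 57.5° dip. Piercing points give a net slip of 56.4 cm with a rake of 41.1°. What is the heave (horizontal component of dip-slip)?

dip-slip = net slip × sin(rake) = 56.4 cm × sin(41.1°) = 37.08 cm
heave = dip-slip × cos(dip) = 37.08 × cos(57.5°) = 19.9 cm

19.9 cm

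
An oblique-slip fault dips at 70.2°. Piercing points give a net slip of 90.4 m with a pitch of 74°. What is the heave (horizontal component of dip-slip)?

29.4 m

dip-slip = net slip × sin(rake) = 90.4 m × sin(74°) = 86.90 m
heave = dip-slip × cos(dip) = 86.90 × cos(70.2°) = 29.4 m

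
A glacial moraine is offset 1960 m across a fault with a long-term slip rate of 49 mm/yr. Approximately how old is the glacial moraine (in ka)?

age = offset / rate = 1960 m / (49 mm/yr) = 40000 yr = 40 ka

40 ka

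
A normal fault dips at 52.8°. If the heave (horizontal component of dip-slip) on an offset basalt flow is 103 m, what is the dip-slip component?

170 m

dip-slip = heave / cos(dip) = 103 / cos(52.8°) = 170 m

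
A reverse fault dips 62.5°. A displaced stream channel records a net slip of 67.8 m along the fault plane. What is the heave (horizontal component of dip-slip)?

heave = dip-slip × cos(dip) = 67.8 m × cos(62.5°) = 31.3 m

31.3 m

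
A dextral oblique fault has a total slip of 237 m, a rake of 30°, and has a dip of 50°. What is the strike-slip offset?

strike-slip = net slip × cos(rake) = 237 m × cos(30°) = 205 m

205 m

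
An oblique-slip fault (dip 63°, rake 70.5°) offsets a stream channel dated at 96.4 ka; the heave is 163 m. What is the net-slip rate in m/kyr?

dip-slip = heave / cos(dip) = 163 / cos(63°) = 359 m
net slip = dip-slip / sin(rake) = 359 / sin(70.5°) = 380.9 m
rate = 380.9 m / 96.4 ka = 0.00395 m/yr = 3.95 m/kyr

3.95 m/kyr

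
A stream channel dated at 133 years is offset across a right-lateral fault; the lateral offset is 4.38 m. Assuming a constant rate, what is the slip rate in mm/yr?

32.9 mm/yr

rate = 4.38 m / 133 years = 0.0329 m/yr = 32.9 mm/yr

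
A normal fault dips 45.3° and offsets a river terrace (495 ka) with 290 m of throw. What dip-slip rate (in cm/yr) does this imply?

dip-slip = throw / sin(dip) = 290 m / sin(45.3°) = 408 m
rate = 408 m / 495 ka = 0.000824 m/yr = 0.0824 cm/yr

0.0824 cm/yr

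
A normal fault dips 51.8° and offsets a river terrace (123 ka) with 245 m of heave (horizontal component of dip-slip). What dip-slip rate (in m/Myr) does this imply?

3220 m/Myr

dip-slip = heave / cos(dip) = 245 m / cos(51.8°) = 396.2 m
rate = 396.2 m / 123 ka = 0.00322 m/yr = 3220 m/Myr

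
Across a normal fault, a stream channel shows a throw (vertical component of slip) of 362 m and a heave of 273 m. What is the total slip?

net slip = √(throw² + heave²) = √(362² + 273²) = 453 m

453 m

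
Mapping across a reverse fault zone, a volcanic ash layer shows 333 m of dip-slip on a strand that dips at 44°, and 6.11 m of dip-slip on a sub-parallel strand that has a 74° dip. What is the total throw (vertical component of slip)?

throw_A = 333 × sin(44°) = 231.3 m
throw_B = 6.11 × sin(74°) = 5.873 m
total = 231.3 + 5.873 = 237 m

237 m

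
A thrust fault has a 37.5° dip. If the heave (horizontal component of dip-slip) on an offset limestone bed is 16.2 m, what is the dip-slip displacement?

dip-slip = heave / cos(dip) = 16.2 / cos(37.5°) = 20.4 m

20.4 m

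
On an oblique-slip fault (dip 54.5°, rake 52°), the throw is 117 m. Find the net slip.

dip-slip = throw / sin(dip) = 117 / sin(54.5°) = 143.7 m
net slip = dip-slip / sin(rake) = 143.7 / sin(52°) = 182 m

182 m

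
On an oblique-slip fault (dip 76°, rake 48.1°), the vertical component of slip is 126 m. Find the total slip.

174 m

dip-slip = throw / sin(dip) = 126 / sin(76°) = 129.9 m
net slip = dip-slip / sin(rake) = 129.9 / sin(48.1°) = 174 m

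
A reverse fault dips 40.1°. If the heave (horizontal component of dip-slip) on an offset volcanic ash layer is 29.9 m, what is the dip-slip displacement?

39.1 m

dip-slip = heave / cos(dip) = 29.9 / cos(40.1°) = 39.1 m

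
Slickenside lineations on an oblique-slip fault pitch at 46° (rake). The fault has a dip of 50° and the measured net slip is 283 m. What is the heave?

131 m

dip-slip = net slip × sin(rake) = 283 m × sin(46°) = 203.6 m
heave = dip-slip × cos(dip) = 203.6 × cos(50°) = 131 m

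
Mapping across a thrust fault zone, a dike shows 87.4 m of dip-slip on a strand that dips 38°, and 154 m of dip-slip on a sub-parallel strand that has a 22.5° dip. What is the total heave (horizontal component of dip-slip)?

211 m

heave_A = 87.4 × cos(38°) = 68.87 m
heave_B = 154 × cos(22.5°) = 142.3 m
total = 68.87 + 142.3 = 211 m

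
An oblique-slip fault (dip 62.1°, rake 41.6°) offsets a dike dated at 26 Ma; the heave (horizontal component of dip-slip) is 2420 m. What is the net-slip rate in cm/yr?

0.0300 cm/yr

dip-slip = heave / cos(dip) = 2420 / cos(62.1°) = 5172 m
net slip = dip-slip / sin(rake) = 5172 / sin(41.6°) = 7790 m
rate = 7790 m / 26 Ma = 0.000300 m/yr = 0.0300 cm/yr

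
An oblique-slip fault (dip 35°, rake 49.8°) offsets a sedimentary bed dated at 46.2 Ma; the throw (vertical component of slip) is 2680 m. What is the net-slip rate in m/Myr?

dip-slip = throw / sin(dip) = 2680 / sin(35°) = 4672 m
net slip = dip-slip / sin(rake) = 4672 / sin(49.8°) = 6117 m
rate = 6117 m / 46.2 Ma = 0.000132 m/yr = 132 m/Myr

132 m/Myr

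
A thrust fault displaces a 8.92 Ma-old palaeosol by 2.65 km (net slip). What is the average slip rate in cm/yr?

0.0297 cm/yr

rate = 2.65 km / 8.92 Ma = 0.000297 m/yr = 0.0297 cm/yr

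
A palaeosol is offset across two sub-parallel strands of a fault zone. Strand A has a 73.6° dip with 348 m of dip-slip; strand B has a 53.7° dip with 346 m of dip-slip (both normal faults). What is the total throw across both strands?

613 m

throw_A = 348 × sin(73.6°) = 333.8 m
throw_B = 346 × sin(53.7°) = 278.9 m
total = 333.8 + 278.9 = 613 m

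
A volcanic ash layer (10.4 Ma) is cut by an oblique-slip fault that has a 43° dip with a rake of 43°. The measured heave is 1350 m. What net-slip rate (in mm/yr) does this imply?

0.260 mm/yr

dip-slip = heave / cos(dip) = 1350 / cos(43°) = 1846 m
net slip = dip-slip / sin(rake) = 1846 / sin(43°) = 2707 m
rate = 2707 m / 10.4 Ma = 0.000260 m/yr = 0.260 mm/yr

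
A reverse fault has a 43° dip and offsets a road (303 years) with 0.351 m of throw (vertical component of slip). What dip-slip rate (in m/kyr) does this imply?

1.70 m/kyr

dip-slip = throw / sin(dip) = 0.351 m / sin(43°) = 0.5147 m
rate = 0.5147 m / 303 years = 0.00170 m/yr = 1.70 m/kyr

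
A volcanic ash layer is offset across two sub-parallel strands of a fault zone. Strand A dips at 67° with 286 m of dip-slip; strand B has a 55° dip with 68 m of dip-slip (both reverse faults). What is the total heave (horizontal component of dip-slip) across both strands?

heave_A = 286 × cos(67°) = 111.7 m
heave_B = 68 × cos(55°) = 39 m
total = 111.7 + 39 = 151 m

151 m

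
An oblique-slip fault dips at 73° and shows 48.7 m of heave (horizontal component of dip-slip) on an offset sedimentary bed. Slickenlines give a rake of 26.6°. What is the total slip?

372 m

dip-slip = heave / cos(dip) = 48.7 / cos(73°) = 166.6 m
net slip = dip-slip / sin(rake) = 166.6 / sin(26.6°) = 372 m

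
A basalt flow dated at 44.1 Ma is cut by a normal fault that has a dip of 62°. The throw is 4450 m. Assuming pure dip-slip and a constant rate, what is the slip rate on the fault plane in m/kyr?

dip-slip = throw / sin(dip) = 4450 m / sin(62°) = 5040 m
rate = 5040 m / 44.1 Ma = 0.000114 m/yr = 0.114 m/kyr

0.114 m/kyr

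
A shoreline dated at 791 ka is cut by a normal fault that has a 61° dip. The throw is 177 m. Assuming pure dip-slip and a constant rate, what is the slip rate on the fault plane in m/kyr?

0.256 m/kyr

dip-slip = throw / sin(dip) = 177 m / sin(61°) = 202.4 m
rate = 202.4 m / 791 ka = 0.000256 m/yr = 0.256 m/kyr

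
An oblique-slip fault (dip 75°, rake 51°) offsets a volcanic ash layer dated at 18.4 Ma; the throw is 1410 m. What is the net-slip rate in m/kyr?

0.102 m/kyr

dip-slip = throw / sin(dip) = 1410 / sin(75°) = 1460 m
net slip = dip-slip / sin(rake) = 1460 / sin(51°) = 1878 m
rate = 1878 m / 18.4 Ma = 0.000102 m/yr = 0.102 m/kyr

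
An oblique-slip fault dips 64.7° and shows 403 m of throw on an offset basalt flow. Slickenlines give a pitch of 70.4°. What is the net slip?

473 m

dip-slip = throw / sin(dip) = 403 / sin(64.7°) = 445.8 m
net slip = dip-slip / sin(rake) = 445.8 / sin(70.4°) = 473 m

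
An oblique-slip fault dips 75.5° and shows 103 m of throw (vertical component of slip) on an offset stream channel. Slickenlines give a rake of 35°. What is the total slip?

dip-slip = throw / sin(dip) = 103 / sin(75.5°) = 106.4 m
net slip = dip-slip / sin(rake) = 106.4 / sin(35°) = 185 m

185 m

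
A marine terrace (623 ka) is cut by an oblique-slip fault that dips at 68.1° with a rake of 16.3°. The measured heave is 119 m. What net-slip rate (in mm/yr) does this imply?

1.82 mm/yr

dip-slip = heave / cos(dip) = 119 / cos(68.1°) = 319 m
net slip = dip-slip / sin(rake) = 319 / sin(16.3°) = 1137 m
rate = 1137 m / 623 ka = 0.00182 m/yr = 1.82 mm/yr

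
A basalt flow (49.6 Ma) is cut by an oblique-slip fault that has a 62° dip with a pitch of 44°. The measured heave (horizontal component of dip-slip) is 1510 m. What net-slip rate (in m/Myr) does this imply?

93.4 m/Myr

dip-slip = heave / cos(dip) = 1510 / cos(62°) = 3216 m
net slip = dip-slip / sin(rake) = 3216 / sin(44°) = 4630 m
rate = 4630 m / 49.6 Ma = 0.0000934 m/yr = 93.4 m/Myr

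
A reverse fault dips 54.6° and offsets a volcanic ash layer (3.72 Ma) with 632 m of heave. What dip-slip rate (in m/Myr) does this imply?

dip-slip = heave / cos(dip) = 632 m / cos(54.6°) = 1091 m
rate = 1091 m / 3.72 Ma = 0.000293 m/yr = 293 m/Myr

293 m/Myr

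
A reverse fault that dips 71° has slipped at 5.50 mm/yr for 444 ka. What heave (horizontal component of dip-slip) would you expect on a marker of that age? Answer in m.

dip-slip = rate × time = 5.50 mm/yr × 444 ka = 2442 m
heave = dip-slip × cos(dip) = 2442 × cos(71°) = 795 m

795 m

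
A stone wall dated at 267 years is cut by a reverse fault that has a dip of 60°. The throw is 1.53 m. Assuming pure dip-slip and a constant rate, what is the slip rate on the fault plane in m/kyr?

6.62 m/kyr

dip-slip = throw / sin(dip) = 1.53 m / sin(60°) = 1.767 m
rate = 1.767 m / 267 years = 0.00662 m/yr = 6.62 m/kyr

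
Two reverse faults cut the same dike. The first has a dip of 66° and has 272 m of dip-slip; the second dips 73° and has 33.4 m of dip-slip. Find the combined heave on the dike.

heave_A = 272 × cos(66°) = 110.6 m
heave_B = 33.4 × cos(73°) = 9.765 m
total = 110.6 + 9.765 = 120 m

120 m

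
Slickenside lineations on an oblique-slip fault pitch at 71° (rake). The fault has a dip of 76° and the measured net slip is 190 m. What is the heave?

43.5 m

dip-slip = net slip × sin(rake) = 190 m × sin(71°) = 179.6 m
heave = dip-slip × cos(dip) = 179.6 × cos(76°) = 43.5 m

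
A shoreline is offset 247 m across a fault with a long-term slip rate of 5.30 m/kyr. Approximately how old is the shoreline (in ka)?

age = offset / rate = 247 m / (5.30 m/kyr) = 46600 yr = 46.6 ka

46.6 ka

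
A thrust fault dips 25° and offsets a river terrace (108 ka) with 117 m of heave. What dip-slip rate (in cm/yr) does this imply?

dip-slip = heave / cos(dip) = 117 m / cos(25°) = 129.1 m
rate = 129.1 m / 108 ka = 0.00120 m/yr = 0.120 cm/yr

0.120 cm/yr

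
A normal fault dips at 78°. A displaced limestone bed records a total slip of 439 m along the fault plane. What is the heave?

91.3 m

heave = dip-slip × cos(dip) = 439 m × cos(78°) = 91.3 m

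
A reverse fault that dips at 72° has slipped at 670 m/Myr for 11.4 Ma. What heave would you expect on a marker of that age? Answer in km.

dip-slip = rate × time = 670 m/Myr × 11.4 Ma = 7638 m
heave = dip-slip × cos(dip) = 7638 × cos(72°) = 2360 m = 2.36 km

2.36 km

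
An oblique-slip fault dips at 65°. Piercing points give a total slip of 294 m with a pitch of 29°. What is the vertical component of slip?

dip-slip = net slip × sin(rake) = 294 m × sin(29°) = 142.5 m
throw = dip-slip × sin(dip) = 142.5 × sin(65°) = 129 m

129 m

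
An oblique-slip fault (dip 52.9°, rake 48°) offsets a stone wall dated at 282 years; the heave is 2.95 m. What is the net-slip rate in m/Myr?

dip-slip = heave / cos(dip) = 2.95 / cos(52.9°) = 4.891 m
net slip = dip-slip / sin(rake) = 4.891 / sin(48°) = 6.581 m
rate = 6.581 m / 282 years = 0.0233 m/yr = 23300 m/Myr

23300 m/Myr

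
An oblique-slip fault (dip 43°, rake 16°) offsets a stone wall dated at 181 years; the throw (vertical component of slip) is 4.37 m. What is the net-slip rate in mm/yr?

dip-slip = throw / sin(dip) = 4.37 / sin(43°) = 6.408 m
net slip = dip-slip / sin(rake) = 6.408 / sin(16°) = 23.25 m
rate = 23.25 m / 181 years = 0.128 m/yr = 128 mm/yr

128 mm/yr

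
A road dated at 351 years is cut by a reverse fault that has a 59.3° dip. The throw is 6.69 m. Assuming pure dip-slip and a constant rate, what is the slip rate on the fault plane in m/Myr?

22200 m/Myr

dip-slip = throw / sin(dip) = 6.69 m / sin(59.3°) = 7.780 m
rate = 7.780 m / 351 years = 0.0222 m/yr = 22200 m/Myr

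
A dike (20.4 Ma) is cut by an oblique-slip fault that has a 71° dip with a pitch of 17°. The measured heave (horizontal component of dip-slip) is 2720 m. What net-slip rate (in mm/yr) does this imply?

dip-slip = heave / cos(dip) = 2720 / cos(71°) = 8355 m
net slip = dip-slip / sin(rake) = 8355 / sin(17°) = 28580 m
rate = 28580 m / 20.4 Ma = 0.00140 m/yr = 1.40 mm/yr

1.40 mm/yr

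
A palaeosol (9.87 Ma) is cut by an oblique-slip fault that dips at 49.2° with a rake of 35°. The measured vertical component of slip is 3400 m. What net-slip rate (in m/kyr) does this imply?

dip-slip = throw / sin(dip) = 3400 / sin(49.2°) = 4491 m
net slip = dip-slip / sin(rake) = 4491 / sin(35°) = 7831 m
rate = 7831 m / 9.87 Ma = 0.000793 m/yr = 0.793 m/kyr

0.793 m/kyr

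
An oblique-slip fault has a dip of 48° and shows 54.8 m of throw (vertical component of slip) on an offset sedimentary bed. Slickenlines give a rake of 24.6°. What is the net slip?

dip-slip = throw / sin(dip) = 54.8 / sin(48°) = 73.74 m
net slip = dip-slip / sin(rake) = 73.74 / sin(24.6°) = 177 m

177 m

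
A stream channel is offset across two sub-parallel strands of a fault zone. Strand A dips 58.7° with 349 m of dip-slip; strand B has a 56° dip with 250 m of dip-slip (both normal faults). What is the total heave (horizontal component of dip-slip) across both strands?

321 m

heave_A = 349 × cos(58.7°) = 181.3 m
heave_B = 250 × cos(56°) = 139.8 m
total = 181.3 + 139.8 = 321 m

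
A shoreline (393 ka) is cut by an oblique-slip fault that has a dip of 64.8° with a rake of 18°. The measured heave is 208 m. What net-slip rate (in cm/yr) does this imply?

dip-slip = heave / cos(dip) = 208 / cos(64.8°) = 488.5 m
net slip = dip-slip / sin(rake) = 488.5 / sin(18°) = 1581 m
rate = 1581 m / 393 ka = 0.00402 m/yr = 0.402 cm/yr

0.402 cm/yr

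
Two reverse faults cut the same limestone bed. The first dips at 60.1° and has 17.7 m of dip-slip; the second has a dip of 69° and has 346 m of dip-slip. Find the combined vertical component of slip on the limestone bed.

338 m

throw_A = 17.7 × sin(60.1°) = 15.34 m
throw_B = 346 × sin(69°) = 323 m
total = 15.34 + 323 = 338 m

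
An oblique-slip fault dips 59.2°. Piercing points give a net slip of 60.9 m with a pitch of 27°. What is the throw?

23.7 m

dip-slip = net slip × sin(rake) = 60.9 m × sin(27°) = 27.65 m
throw = dip-slip × sin(dip) = 27.65 × sin(59.2°) = 23.7 m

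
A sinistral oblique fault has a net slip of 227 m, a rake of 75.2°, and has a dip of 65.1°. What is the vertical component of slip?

199 m

dip-slip = net slip × sin(rake) = 227 m × sin(75.2°) = 219.5 m
throw = dip-slip × sin(dip) = 219.5 × sin(65.1°) = 199 m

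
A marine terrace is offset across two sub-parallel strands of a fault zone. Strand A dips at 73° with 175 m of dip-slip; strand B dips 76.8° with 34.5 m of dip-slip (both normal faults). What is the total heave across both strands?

59 m

heave_A = 175 × cos(73°) = 51.17 m
heave_B = 34.5 × cos(76.8°) = 7.878 m
total = 51.17 + 7.878 = 59 m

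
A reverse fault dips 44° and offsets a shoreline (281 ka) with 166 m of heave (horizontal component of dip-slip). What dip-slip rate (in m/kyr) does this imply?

0.821 m/kyr

dip-slip = heave / cos(dip) = 166 m / cos(44°) = 230.8 m
rate = 230.8 m / 281 ka = 0.000821 m/yr = 0.821 m/kyr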